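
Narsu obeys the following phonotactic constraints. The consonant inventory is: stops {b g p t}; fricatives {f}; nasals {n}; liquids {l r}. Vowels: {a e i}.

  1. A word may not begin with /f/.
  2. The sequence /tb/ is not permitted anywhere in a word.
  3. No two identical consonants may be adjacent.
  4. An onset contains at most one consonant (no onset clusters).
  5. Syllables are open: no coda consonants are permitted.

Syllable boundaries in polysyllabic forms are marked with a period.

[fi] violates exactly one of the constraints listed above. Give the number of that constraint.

[fi]: word begins with /f/.
This is a violation of constraint 1: "A word may not begin with /f/."
The remaining constraints (2, 3, 4, 5) are satisfied.

1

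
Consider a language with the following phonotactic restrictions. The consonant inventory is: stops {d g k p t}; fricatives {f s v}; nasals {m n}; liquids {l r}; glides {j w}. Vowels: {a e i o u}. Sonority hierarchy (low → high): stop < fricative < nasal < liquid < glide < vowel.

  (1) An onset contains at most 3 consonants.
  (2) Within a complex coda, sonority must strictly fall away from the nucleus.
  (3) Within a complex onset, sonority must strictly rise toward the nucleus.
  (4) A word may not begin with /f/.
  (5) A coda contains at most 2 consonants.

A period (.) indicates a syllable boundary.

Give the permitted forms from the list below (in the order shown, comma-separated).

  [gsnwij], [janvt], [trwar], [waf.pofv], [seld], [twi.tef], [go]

[gsnwij] — violates constraint 1: syllable 1 onset /gsnw/ has 4 consonants (> 3) → not permitted
[janvt] — violates constraint 5: syllable 1 coda /nvt/ has 3 consonants (> 2) → not permitted
[trwar] — σ1 onset /trw/ (1→4→5 rises), coda /r/ ok → permitted
[waf.pofv] — violates constraint 2: syllable 2 coda /fv/: /f/ (fricative, 2) → /v/ (fricative, 2) does not fall → not permitted
[seld] — σ1 onset /s/, coda /ld/ (4→1 falls) ok → permitted
[twi.tef] — σ1 onset /tw/ (1→5 rises), coda /∅/ ok; σ2 onset /t/, coda /f/ ok → permitted
[go] — σ1 onset /g/, coda /∅/ ok → permitted

[trwar], [seld], [twi.tef], [go]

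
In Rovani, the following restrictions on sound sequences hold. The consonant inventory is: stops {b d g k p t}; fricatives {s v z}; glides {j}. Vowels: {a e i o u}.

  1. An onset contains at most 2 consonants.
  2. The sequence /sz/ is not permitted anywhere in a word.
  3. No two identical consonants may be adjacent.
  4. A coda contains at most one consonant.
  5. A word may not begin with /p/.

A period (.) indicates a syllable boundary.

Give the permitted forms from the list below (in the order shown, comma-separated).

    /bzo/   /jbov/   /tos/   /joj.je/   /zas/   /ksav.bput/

/bzo/, /jbov/, /tos/, /zas/, /ksav.bput/

/bzo/ — σ1 onset /bz/ (2C), coda /∅/ ok → permitted
/jbov/ — σ1 onset /jb/ (2C), coda /v/ ok → permitted
/tos/ — σ1 onset /t/, coda /s/ ok → permitted
/joj.je/ — violates constraint 3: adjacent identical consonants /jj/ → not permitted
/zas/ — σ1 onset /z/, coda /s/ ok → permitted
/ksav.bput/ — σ1 onset /ks/ (2C), coda /v/ ok; σ2 onset /bp/ (2C), coda /t/ ok → permitted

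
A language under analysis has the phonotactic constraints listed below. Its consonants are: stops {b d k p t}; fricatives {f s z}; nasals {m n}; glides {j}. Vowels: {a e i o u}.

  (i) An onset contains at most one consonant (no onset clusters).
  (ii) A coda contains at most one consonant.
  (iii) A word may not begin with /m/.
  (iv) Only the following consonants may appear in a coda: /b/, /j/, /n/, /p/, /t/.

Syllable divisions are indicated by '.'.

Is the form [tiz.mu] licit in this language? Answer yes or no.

no

[tiz.mu] — violates constraint (iv): syllable 1 coda contains /z/, which is not a licensed coda consonant → illicit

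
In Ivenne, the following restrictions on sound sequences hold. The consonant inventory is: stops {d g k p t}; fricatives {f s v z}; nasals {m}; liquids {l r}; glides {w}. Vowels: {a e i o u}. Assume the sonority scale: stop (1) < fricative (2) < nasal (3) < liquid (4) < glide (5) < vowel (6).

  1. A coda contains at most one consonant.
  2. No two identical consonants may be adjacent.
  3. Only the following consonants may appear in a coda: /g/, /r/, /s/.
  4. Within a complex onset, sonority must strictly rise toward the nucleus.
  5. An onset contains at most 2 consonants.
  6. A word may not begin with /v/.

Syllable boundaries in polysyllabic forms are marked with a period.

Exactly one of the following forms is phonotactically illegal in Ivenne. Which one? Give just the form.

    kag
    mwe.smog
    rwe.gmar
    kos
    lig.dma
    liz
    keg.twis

kag — σ1 onset /k/, coda /g/ ok → phonotactically legal
mwe.smog — σ1 onset /mw/ (3→5 rises), coda /∅/ ok; σ2 onset /sm/ (2→3 rises), coda /g/ ok → phonotactically legal
rwe.gmar — σ1 onset /rw/ (4→5 rises), coda /∅/ ok; σ2 onset /gm/ (1→3 rises), coda /r/ ok → phonotactically legal
kos — σ1 onset /k/, coda /s/ ok → phonotactically legal
lig.dma — σ1 onset /l/, coda /g/ ok; σ2 onset /dm/ (1→3 rises), coda /∅/ ok → phonotactically legal
liz — violates constraint 3: syllable 1 coda contains /z/, which is not a licensed coda consonant → phonotactically illegal
keg.twis — σ1 onset /k/, coda /g/ ok; σ2 onset /tw/ (1→5 rises), coda /s/ ok → phonotactically legal

liz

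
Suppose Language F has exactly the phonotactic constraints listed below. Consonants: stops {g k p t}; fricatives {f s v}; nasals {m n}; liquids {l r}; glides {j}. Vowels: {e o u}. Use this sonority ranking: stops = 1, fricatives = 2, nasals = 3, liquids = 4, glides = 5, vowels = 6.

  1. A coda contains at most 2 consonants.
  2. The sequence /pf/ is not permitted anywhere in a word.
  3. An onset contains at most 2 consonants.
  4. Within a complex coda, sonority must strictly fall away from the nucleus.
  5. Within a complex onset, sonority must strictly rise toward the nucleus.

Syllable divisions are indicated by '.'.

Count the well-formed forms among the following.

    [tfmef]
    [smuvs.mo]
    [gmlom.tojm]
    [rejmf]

0

[tfmef] — violates constraint 3: syllable 1 onset /tfm/ has 3 consonants (> 2) → ill-formed
[smuvs.mo] — violates constraint 4: syllable 1 coda /vs/: /v/ (fricative, 2) → /s/ (fricative, 2) does not fall → ill-formed
[gmlom.tojm] — violates constraint 3: syllable 1 onset /gml/ has 3 consonants (> 2) → ill-formed
[rejmf] — violates constraint 1: syllable 1 coda /jmf/ has 3 consonants (> 2) → ill-formed
No form is well-formed → 0.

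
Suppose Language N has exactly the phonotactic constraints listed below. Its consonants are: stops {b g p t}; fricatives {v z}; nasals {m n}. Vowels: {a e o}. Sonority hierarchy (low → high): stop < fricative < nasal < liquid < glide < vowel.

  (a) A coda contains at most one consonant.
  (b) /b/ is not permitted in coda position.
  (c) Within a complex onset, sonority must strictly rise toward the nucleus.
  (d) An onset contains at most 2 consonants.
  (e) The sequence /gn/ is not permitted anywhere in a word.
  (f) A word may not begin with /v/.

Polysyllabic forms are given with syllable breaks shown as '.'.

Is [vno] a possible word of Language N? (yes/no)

no

[vno] — violates constraint (f): word begins with /v/ → illicit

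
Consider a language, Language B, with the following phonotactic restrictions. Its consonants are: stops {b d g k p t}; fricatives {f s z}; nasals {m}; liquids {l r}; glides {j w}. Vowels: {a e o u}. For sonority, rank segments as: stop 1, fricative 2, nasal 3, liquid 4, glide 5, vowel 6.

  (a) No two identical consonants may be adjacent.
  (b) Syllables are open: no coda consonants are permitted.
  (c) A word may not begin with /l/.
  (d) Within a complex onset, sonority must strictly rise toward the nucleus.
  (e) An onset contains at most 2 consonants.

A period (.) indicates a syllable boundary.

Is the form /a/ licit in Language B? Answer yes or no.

/a/ — σ1 onset /∅/, coda /∅/ ok → licit

yes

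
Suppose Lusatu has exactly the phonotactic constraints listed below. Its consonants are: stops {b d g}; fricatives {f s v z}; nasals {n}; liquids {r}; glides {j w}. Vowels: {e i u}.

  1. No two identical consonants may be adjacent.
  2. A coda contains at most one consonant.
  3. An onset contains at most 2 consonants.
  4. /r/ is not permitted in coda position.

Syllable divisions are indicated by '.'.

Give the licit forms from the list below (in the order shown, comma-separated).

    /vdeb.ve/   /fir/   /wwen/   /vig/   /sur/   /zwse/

/vdeb.ve/, /vig/

/vdeb.ve/ — σ1 onset /vd/ (2C), coda /b/ ok; σ2 onset /v/, coda /∅/ ok → licit
/fir/ — violates constraint 4: syllable 1 coda contains /r/ → illicit
/wwen/ — violates constraint 1: adjacent identical consonants /ww/ → illicit
/vig/ — σ1 onset /v/, coda /g/ ok → licit
/sur/ — violates constraint 4: syllable 1 coda contains /r/ → illicit
/zwse/ — violates constraint 3: syllable 1 onset /zws/ has 3 consonants (> 2) → illicit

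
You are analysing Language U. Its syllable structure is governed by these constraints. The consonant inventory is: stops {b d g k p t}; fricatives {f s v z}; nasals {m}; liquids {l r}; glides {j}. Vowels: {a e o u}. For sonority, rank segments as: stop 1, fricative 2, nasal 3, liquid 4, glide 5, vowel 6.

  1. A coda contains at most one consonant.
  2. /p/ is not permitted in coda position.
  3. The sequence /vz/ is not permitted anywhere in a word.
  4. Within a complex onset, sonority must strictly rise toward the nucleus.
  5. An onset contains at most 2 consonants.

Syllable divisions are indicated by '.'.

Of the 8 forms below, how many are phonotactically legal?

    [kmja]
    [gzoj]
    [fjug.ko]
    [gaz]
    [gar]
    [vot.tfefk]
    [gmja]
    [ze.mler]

5

[kmja] — violates constraint 5: syllable 1 onset /kmj/ has 3 consonants (> 2) → phonotactically illegal
[gzoj] — σ1 onset /gz/ (1→2 rises), coda /j/ ok → phonotactically legal
[fjug.ko] — σ1 onset /fj/ (2→5 rises), coda /g/ ok; σ2 onset /k/, coda /∅/ ok → phonotactically legal
[gaz] — σ1 onset /g/, coda /z/ ok → phonotactically legal
[gar] — σ1 onset /g/, coda /r/ ok → phonotactically legal
[vot.tfefk] — violates constraint 1: syllable 2 coda /fk/ has 2 consonants (> 1) → phonotactically illegal
[gmja] — violates constraint 5: syllable 1 onset /gmj/ has 3 consonants (> 2) → phonotactically illegal
[ze.mler] — σ1 onset /z/, coda /∅/ ok; σ2 onset /ml/ (3→4 rises), coda /r/ ok → phonotactically legal
Phonotactically legal: [gzoj], [fjug.ko], [gaz], [gar], [ze.mler] → 5.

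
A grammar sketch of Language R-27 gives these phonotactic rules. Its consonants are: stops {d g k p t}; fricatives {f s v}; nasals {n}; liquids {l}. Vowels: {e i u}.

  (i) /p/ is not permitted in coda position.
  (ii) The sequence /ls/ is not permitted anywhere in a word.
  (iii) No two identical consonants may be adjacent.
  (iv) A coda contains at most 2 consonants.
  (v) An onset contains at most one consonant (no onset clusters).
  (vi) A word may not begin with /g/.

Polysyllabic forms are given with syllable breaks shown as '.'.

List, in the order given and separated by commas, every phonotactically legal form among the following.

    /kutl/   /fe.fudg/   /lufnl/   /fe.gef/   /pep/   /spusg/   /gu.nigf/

/kutl/ — σ1 onset /k/, coda /tl/ (2C) ok → phonotactically legal
/fe.fudg/ — σ1 onset /f/, coda /∅/ ok; σ2 onset /f/, coda /dg/ (2C) ok → phonotactically legal
/lufnl/ — violates constraint (iv): syllable 1 coda /fnl/ has 3 consonants (> 2) → phonotactically illegal
/fe.gef/ — σ1 onset /f/, coda /∅/ ok; σ2 onset /g/, coda /f/ ok → phonotactically legal
/pep/ — violates constraint (i): syllable 1 coda contains /p/ → phonotactically illegal
/spusg/ — violates constraint (v): syllable 1 onset /sp/ has 2 consonants (> 1) → phonotactically illegal
/gu.nigf/ — violates constraint (vi): word begins with /g/ → phonotactically illegal

/kutl/, /fe.fudg/, /fe.gef/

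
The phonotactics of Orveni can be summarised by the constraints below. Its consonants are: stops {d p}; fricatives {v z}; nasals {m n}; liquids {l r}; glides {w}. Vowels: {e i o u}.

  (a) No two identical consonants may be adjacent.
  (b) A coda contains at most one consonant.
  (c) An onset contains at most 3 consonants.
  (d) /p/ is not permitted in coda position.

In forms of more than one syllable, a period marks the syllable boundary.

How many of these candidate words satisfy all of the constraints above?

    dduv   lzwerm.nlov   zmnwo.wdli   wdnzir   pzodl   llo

0

dduv — violates constraint (a): adjacent identical consonants /dd/ → not permitted
lzwerm.nlov — violates constraint (b): syllable 1 coda /rm/ has 2 consonants (> 1) → not permitted
zmnwo.wdli — violates constraint (c): syllable 1 onset /zmnw/ has 4 consonants (> 3) → not permitted
wdnzir — violates constraint (c): syllable 1 onset /wdnz/ has 4 consonants (> 3) → not permitted
pzodl — violates constraint (b): syllable 1 coda /dl/ has 2 consonants (> 1) → not permitted
llo — violates constraint (a): adjacent identical consonants /ll/ → not permitted
No form is permitted → 0.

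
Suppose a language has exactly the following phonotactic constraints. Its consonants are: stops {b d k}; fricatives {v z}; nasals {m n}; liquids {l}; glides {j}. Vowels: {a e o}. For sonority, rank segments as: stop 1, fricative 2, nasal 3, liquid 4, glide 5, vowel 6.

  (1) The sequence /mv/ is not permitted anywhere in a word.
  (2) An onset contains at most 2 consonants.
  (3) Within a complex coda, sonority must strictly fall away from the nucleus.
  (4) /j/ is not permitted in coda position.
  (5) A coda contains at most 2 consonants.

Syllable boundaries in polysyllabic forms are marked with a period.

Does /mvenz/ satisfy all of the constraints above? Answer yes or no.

no

/mvenz/ — violates constraint 1: contains banned sequence /mv/ → phonotactically illegal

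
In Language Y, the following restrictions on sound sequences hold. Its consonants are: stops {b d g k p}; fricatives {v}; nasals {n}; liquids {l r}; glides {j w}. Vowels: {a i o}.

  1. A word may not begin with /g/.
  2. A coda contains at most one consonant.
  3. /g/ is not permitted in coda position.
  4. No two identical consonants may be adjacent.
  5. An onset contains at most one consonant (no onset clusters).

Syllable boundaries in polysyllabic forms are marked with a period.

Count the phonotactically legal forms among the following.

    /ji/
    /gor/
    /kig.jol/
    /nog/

1

/ji/ — σ1 onset /j/, coda /∅/ ok → phonotactically legal
/gor/ — violates constraint 1: word begins with /g/ → phonotactically illegal
/kig.jol/ — violates constraint 3: syllable 1 coda contains /g/ → phonotactically illegal
/nog/ — violates constraint 3: syllable 1 coda contains /g/ → phonotactically illegal
Phonotactically legal: /ji/ → 1.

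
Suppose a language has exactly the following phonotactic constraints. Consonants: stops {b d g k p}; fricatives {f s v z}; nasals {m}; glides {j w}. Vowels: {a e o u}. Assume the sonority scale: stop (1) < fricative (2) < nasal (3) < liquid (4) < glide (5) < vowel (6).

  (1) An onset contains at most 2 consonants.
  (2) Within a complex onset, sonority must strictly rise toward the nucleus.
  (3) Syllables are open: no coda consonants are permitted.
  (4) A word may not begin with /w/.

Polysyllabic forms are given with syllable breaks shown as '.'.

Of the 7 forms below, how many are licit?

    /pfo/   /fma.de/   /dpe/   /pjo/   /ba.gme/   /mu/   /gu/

6

/pfo/ — σ1 onset /pf/ (1→2 rises), coda /∅/ ok → licit
/fma.de/ — σ1 onset /fm/ (2→3 rises), coda /∅/ ok; σ2 onset /d/, coda /∅/ ok → licit
/dpe/ — violates constraint 2: syllable 1 onset /dp/: /d/ (stop, 1) → /p/ (stop, 1) does not rise → illicit
/pjo/ — σ1 onset /pj/ (1→5 rises), coda /∅/ ok → licit
/ba.gme/ — σ1 onset /b/, coda /∅/ ok; σ2 onset /gm/ (1→3 rises), coda /∅/ ok → licit
/mu/ — σ1 onset /m/, coda /∅/ ok → licit
/gu/ — σ1 onset /g/, coda /∅/ ok → licit
Licit: /pfo/, /fma.de/, /pjo/, /ba.gme/, /mu/, /gu/ → 6.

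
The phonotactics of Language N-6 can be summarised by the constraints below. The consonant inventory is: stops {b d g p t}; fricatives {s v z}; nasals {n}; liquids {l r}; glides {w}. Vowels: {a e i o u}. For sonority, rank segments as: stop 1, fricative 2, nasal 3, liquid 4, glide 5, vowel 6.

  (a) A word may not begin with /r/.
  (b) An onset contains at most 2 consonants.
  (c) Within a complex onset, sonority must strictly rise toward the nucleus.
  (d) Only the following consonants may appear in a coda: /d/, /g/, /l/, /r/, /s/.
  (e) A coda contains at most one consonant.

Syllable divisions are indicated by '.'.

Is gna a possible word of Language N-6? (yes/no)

gna — σ1 onset /gn/ (1→3 rises), coda /∅/ ok → permitted

yes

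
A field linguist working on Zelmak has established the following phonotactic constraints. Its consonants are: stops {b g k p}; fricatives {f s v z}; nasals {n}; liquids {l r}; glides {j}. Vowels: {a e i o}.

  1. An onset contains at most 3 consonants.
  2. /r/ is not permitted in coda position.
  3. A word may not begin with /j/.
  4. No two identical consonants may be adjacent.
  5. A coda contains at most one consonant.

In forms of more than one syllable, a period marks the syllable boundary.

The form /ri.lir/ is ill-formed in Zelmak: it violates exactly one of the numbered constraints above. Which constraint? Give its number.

/ri.lir/: syllable 2 coda contains /r/.
This is a violation of constraint 2: "/r/ is not permitted in coda position."
The remaining constraints (1, 3, 4, 5) are satisfied.

2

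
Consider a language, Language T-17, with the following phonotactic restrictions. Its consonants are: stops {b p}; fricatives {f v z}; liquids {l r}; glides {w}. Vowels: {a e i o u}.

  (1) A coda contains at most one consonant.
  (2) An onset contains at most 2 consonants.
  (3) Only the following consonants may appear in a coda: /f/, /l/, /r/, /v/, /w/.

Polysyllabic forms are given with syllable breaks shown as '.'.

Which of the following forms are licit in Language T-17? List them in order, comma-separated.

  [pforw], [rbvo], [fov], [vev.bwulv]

[pforw] — violates constraint 1: syllable 1 coda /rw/ has 2 consonants (> 1) → illicit
[rbvo] — violates constraint 2: syllable 1 onset /rbv/ has 3 consonants (> 2) → illicit
[fov] — σ1 onset /f/, coda /v/ ok → licit
[vev.bwulv] — violates constraint 1: syllable 2 coda /lv/ has 2 consonants (> 1) → illicit

[fov]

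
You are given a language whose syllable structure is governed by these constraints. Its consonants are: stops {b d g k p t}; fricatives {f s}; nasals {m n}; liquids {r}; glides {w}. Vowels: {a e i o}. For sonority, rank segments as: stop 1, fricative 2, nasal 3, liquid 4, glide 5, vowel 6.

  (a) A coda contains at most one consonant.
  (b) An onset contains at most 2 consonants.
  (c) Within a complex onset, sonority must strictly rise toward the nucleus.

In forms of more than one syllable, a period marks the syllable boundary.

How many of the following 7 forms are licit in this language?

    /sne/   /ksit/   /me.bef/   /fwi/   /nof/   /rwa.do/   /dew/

7

/sne/ — σ1 onset /sn/ (2→3 rises), coda /∅/ ok → licit
/ksit/ — σ1 onset /ks/ (1→2 rises), coda /t/ ok → licit
/me.bef/ — σ1 onset /m/, coda /∅/ ok; σ2 onset /b/, coda /f/ ok → licit
/fwi/ — σ1 onset /fw/ (2→5 rises), coda /∅/ ok → licit
/nof/ — σ1 onset /n/, coda /f/ ok → licit
/rwa.do/ — σ1 onset /rw/ (4→5 rises), coda /∅/ ok; σ2 onset /d/, coda /∅/ ok → licit
/dew/ — σ1 onset /d/, coda /w/ ok → licit
Licit: /sne/, /ksit/, /me.bef/, /fwi/, /nof/, /rwa.do/, /dew/ → 7.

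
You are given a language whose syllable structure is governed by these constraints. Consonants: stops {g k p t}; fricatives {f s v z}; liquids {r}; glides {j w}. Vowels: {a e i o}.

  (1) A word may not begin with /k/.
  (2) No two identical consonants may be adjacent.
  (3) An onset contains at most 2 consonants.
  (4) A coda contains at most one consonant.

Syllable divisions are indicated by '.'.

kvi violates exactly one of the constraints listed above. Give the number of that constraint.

1

kvi: word begins with /k/.
This is a violation of constraint 1: "A word may not begin with /k/."
The remaining constraints (2, 3, 4) are satisfied.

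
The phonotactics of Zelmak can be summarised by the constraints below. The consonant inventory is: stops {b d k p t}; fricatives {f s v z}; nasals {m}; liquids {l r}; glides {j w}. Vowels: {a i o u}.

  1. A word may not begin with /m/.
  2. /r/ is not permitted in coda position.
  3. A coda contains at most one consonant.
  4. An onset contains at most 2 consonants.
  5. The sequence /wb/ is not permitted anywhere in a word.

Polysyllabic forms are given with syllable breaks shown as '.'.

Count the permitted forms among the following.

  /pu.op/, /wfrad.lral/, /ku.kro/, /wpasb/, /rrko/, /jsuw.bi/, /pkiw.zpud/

/pu.op/ — σ1 onset /p/, coda /∅/ ok; σ2 onset /∅/, coda /p/ ok → permitted
/wfrad.lral/ — violates constraint 4: syllable 1 onset /wfr/ has 3 consonants (> 2) → not permitted
/ku.kro/ — σ1 onset /k/, coda /∅/ ok; σ2 onset /kr/ (2C), coda /∅/ ok → permitted
/wpasb/ — violates constraint 3: syllable 1 coda /sb/ has 2 consonants (> 1) → not permitted
/rrko/ — violates constraint 4: syllable 1 onset /rrk/ has 3 consonants (> 2) → not permitted
/jsuw.bi/ — violates constraint 5: contains banned sequence /wb/ → not permitted
/pkiw.zpud/ — σ1 onset /pk/ (2C), coda /w/ ok; σ2 onset /zp/ (2C), coda /d/ ok → permitted
Permitted: /pu.op/, /ku.kro/, /pkiw.zpud/ → 3.

3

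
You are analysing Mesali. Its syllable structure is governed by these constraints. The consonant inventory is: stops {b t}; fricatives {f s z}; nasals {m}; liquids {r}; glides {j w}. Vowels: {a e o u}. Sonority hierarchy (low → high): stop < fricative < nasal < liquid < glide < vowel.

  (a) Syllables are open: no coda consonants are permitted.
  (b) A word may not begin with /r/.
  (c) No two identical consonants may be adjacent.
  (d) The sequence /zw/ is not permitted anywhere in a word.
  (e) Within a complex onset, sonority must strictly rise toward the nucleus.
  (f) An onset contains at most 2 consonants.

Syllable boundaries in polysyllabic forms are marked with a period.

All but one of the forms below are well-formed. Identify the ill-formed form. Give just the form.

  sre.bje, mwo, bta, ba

bta

sre.bje — σ1 onset /sr/ (2→4 rises), coda /∅/ ok; σ2 onset /bj/ (1→5 rises), coda /∅/ ok → well-formed
mwo — σ1 onset /mw/ (3→5 rises), coda /∅/ ok → well-formed
bta — violates constraint (e): syllable 1 onset /bt/: /b/ (stop, 1) → /t/ (stop, 1) does not rise → ill-formed
ba — σ1 onset /b/, coda /∅/ ok → well-formed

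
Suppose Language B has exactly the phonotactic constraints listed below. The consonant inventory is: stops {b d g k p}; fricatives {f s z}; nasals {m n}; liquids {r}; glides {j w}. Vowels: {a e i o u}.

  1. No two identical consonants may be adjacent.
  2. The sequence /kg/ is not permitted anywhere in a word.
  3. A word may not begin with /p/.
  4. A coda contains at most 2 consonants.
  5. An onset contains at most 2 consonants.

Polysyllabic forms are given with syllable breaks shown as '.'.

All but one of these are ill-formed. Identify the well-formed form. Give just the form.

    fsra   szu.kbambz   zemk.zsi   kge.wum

fsra — violates constraint 5: syllable 1 onset /fsr/ has 3 consonants (> 2) → ill-formed
szu.kbambz — violates constraint 4: syllable 2 coda /mbz/ has 3 consonants (> 2) → ill-formed
zemk.zsi — σ1 onset /z/, coda /mk/ (2C) ok; σ2 onset /zs/ (2C), coda /∅/ ok → well-formed
kge.wum — violates constraint 2: contains banned sequence /kg/ → ill-formed

zemk.zsi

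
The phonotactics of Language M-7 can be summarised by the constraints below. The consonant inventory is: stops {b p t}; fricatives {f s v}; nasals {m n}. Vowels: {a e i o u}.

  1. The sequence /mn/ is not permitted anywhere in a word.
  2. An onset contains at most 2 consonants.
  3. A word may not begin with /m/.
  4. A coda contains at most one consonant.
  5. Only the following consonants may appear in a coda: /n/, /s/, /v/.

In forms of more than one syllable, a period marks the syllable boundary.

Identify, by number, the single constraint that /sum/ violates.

/sum/: syllable 1 coda contains /m/, which is not a licensed coda consonant.
This is a violation of constraint 5: "Only the following consonants may appear in a coda: /n/, /s/, /v/."
The remaining constraints (1, 2, 3, 4) are satisfied.

5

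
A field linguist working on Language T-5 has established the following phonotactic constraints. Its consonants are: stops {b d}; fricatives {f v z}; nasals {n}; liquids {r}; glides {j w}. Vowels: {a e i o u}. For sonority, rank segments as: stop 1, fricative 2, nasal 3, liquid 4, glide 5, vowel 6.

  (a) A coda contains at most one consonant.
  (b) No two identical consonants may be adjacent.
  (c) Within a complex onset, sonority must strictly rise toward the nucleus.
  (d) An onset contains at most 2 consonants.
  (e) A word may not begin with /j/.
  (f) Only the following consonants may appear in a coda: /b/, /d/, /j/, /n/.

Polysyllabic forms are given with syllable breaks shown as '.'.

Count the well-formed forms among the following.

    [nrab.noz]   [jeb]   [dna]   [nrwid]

1

[nrab.noz] — violates constraint (f): syllable 2 coda contains /z/, which is not a licensed coda consonant → ill-formed
[jeb] — violates constraint (e): word begins with /j/ → ill-formed
[dna] — σ1 onset /dn/ (1→3 rises), coda /∅/ ok → well-formed
[nrwid] — violates constraint (d): syllable 1 onset /nrw/ has 3 consonants (> 2) → ill-formed
Well-formed: [dna] → 1.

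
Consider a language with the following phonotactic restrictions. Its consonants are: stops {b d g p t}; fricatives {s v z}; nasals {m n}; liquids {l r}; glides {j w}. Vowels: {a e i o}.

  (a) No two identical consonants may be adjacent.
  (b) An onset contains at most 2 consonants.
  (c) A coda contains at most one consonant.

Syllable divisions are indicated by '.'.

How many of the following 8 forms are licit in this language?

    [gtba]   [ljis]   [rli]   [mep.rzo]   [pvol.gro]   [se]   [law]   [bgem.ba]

[gtba] — violates constraint (b): syllable 1 onset /gtb/ has 3 consonants (> 2) → illicit
[ljis] — σ1 onset /lj/ (2C), coda /s/ ok → licit
[rli] — σ1 onset /rl/ (2C), coda /∅/ ok → licit
[mep.rzo] — σ1 onset /m/, coda /p/ ok; σ2 onset /rz/ (2C), coda /∅/ ok → licit
[pvol.gro] — σ1 onset /pv/ (2C), coda /l/ ok; σ2 onset /gr/ (2C), coda /∅/ ok → licit
[se] — σ1 onset /s/, coda /∅/ ok → licit
[law] — σ1 onset /l/, coda /w/ ok → licit
[bgem.ba] — σ1 onset /bg/ (2C), coda /m/ ok; σ2 onset /b/, coda /∅/ ok → licit
Licit: [ljis], [rli], [mep.rzo], [pvol.gro], [se], [law], [bgem.ba] → 7.

7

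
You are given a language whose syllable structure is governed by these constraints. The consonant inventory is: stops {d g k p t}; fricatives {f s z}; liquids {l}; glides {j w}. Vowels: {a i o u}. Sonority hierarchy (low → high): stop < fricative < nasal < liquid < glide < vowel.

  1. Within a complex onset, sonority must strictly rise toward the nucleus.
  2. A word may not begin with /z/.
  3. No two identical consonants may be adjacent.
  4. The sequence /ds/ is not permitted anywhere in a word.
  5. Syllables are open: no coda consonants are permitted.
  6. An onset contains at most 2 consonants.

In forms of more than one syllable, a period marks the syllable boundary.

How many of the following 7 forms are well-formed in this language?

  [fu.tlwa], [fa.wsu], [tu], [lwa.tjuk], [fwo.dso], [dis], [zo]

[fu.tlwa] — violates constraint 6: syllable 2 onset /tlw/ has 3 consonants (> 2) → ill-formed
[fa.wsu] — violates constraint 1: syllable 2 onset /ws/: /w/ (glide, 5) → /s/ (fricative, 2) does not rise → ill-formed
[tu] — σ1 onset /t/, coda /∅/ ok → well-formed
[lwa.tjuk] — violates constraint 5: syllable 2 coda /k/ has 1 consonant (> 0) → ill-formed
[fwo.dso] — violates constraint 4: contains banned sequence /ds/ → ill-formed
[dis] — violates constraint 5: syllable 1 coda /s/ has 1 consonant (> 0) → ill-formed
[zo] — violates constraint 2: word begins with /z/ → ill-formed
Well-formed: [tu] → 1.

1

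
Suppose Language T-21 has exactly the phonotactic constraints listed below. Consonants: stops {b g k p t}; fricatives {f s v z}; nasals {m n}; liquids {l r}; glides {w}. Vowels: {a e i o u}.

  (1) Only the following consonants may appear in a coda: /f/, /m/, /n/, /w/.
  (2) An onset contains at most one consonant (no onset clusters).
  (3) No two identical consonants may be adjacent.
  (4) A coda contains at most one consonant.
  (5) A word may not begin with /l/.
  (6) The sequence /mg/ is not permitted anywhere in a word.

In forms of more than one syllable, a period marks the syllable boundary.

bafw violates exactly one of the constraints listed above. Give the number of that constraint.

4

bafw: syllable 1 coda /fw/ has 2 consonants (> 1).
This is a violation of constraint 4: "A coda contains at most one consonant."
The remaining constraints (1, 2, 3, 5, 6) are satisfied.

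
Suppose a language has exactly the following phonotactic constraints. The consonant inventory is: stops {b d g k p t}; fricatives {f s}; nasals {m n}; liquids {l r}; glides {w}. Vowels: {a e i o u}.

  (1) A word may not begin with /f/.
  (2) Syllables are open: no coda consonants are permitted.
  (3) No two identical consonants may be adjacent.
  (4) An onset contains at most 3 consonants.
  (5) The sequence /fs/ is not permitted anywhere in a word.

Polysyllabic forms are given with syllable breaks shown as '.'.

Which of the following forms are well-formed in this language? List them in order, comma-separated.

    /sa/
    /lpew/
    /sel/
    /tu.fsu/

/sa/ — σ1 onset /s/, coda /∅/ ok → well-formed
/lpew/ — violates constraint 2: syllable 1 coda /w/ has 1 consonant (> 0) → ill-formed
/sel/ — violates constraint 2: syllable 1 coda /l/ has 1 consonant (> 0) → ill-formed
/tu.fsu/ — violates constraint 5: contains banned sequence /fs/ → ill-formed

/sa/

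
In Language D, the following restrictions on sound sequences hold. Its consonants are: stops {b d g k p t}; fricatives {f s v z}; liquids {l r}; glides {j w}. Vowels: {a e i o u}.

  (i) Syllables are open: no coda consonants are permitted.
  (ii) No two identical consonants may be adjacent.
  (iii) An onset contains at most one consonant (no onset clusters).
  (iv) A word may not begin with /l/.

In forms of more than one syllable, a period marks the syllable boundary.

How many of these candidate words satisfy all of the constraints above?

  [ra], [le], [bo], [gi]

3

[ra] — σ1 onset /r/, coda /∅/ ok → licit
[le] — violates constraint (iv): word begins with /l/ → illicit
[bo] — σ1 onset /b/, coda /∅/ ok → licit
[gi] — σ1 onset /g/, coda /∅/ ok → licit
Licit: [ra], [bo], [gi] → 3.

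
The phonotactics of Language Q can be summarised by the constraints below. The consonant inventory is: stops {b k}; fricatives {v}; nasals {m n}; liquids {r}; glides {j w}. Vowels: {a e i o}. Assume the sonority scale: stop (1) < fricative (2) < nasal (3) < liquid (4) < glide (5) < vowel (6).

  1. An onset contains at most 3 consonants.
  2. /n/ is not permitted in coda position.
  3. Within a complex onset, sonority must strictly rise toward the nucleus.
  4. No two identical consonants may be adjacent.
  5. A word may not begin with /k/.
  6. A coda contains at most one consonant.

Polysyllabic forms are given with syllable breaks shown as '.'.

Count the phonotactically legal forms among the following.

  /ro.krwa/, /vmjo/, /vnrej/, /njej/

/ro.krwa/ — σ1 onset /r/, coda /∅/ ok; σ2 onset /krw/ (1→4→5 rises), coda /∅/ ok → phonotactically legal
/vmjo/ — σ1 onset /vmj/ (2→3→5 rises), coda /∅/ ok → phonotactically legal
/vnrej/ — σ1 onset /vnr/ (2→3→4 rises), coda /j/ ok → phonotactically legal
/njej/ — σ1 onset /nj/ (3→5 rises), coda /j/ ok → phonotactically legal
Phonotactically legal: /ro.krwa/, /vmjo/, /vnrej/, /njej/ → 4.

4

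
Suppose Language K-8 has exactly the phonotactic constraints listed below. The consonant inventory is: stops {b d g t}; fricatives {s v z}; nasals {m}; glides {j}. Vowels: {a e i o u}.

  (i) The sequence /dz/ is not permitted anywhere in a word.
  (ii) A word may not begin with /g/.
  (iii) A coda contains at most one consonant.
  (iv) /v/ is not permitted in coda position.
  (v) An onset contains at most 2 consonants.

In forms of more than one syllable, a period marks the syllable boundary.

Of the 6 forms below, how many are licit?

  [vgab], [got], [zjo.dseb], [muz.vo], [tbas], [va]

5

[vgab] — σ1 onset /vg/ (2C), coda /b/ ok → licit
[got] — violates constraint (ii): word begins with /g/ → illicit
[zjo.dseb] — σ1 onset /zj/ (2C), coda /∅/ ok; σ2 onset /ds/ (2C), coda /b/ ok → licit
[muz.vo] — σ1 onset /m/, coda /z/ ok; σ2 onset /v/, coda /∅/ ok → licit
[tbas] — σ1 onset /tb/ (2C), coda /s/ ok → licit
[va] — σ1 onset /v/, coda /∅/ ok → licit
Licit: [vgab], [zjo.dseb], [muz.vo], [tbas], [va] → 5.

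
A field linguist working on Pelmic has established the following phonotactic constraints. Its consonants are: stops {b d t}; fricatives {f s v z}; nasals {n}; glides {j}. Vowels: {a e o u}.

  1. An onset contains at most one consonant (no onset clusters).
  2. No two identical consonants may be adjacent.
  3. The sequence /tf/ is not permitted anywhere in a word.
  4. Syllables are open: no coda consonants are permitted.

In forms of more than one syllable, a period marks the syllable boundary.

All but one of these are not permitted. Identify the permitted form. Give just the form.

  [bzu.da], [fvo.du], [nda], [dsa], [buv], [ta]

[ta]

[bzu.da] — violates constraint 1: syllable 1 onset /bz/ has 2 consonants (> 1) → not permitted
[fvo.du] — violates constraint 1: syllable 1 onset /fv/ has 2 consonants (> 1) → not permitted
[nda] — violates constraint 1: syllable 1 onset /nd/ has 2 consonants (> 1) → not permitted
[dsa] — violates constraint 1: syllable 1 onset /ds/ has 2 consonants (> 1) → not permitted
[buv] — violates constraint 4: syllable 1 coda /v/ has 1 consonant (> 0) → not permitted
[ta] — σ1 onset /t/, coda /∅/ ok → permitted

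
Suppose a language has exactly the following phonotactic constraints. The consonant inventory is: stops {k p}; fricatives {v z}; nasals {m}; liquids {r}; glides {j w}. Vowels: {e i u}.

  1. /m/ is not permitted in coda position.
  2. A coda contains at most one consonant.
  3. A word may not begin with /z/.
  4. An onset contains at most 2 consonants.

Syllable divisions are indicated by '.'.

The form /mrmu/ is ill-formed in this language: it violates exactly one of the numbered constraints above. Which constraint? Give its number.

/mrmu/: syllable 1 onset /mrm/ has 3 consonants (> 2).
This is a violation of constraint 4: "An onset contains at most 2 consonants."
The remaining constraints (1, 2, 3) are satisfied.

4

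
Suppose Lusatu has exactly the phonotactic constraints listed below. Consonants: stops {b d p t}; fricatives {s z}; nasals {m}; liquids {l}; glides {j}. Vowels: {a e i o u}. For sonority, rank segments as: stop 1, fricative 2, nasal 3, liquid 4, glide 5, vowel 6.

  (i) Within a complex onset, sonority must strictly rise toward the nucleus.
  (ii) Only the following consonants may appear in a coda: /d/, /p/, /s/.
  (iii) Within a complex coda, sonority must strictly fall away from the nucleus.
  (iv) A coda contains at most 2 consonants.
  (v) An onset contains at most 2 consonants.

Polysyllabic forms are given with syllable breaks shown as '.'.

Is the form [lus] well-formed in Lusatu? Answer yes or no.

[lus] — σ1 onset /l/, coda /s/ ok → well-formed

yes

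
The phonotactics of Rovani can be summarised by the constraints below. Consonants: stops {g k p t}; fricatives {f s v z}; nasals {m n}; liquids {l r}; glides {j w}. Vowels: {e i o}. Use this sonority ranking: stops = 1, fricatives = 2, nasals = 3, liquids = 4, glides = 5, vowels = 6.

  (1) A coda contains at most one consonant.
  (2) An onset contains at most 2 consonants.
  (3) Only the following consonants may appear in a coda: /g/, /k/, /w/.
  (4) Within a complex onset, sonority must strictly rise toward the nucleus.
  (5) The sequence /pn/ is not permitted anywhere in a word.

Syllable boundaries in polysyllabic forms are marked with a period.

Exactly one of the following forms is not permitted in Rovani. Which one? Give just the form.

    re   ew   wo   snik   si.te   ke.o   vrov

re — σ1 onset /r/, coda /∅/ ok → permitted
ew — σ1 onset /∅/, coda /w/ ok → permitted
wo — σ1 onset /w/, coda /∅/ ok → permitted
snik — σ1 onset /sn/ (2→3 rises), coda /k/ ok → permitted
si.te — σ1 onset /s/, coda /∅/ ok; σ2 onset /t/, coda /∅/ ok → permitted
ke.o — σ1 onset /k/, coda /∅/ ok; σ2 onset /∅/, coda /∅/ ok → permitted
vrov — violates constraint 3: syllable 1 coda contains /v/, which is not a licensed coda consonant → not permitted

vrov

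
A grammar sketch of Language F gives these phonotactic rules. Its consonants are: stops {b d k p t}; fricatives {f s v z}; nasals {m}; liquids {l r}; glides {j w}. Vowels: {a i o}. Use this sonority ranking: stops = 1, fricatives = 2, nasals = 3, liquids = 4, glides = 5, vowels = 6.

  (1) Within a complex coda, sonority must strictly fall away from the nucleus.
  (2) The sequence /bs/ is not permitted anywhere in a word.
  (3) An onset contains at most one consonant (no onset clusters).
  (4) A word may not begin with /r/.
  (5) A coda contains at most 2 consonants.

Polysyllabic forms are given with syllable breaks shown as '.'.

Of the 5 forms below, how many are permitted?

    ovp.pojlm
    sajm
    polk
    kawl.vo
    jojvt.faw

ovp.pojlm — violates constraint 5: syllable 2 coda /jlm/ has 3 consonants (> 2) → not permitted
sajm — σ1 onset /s/, coda /jm/ (5→3 falls) ok → permitted
polk — σ1 onset /p/, coda /lk/ (4→1 falls) ok → permitted
kawl.vo — σ1 onset /k/, coda /wl/ (5→4 falls) ok; σ2 onset /v/, coda /∅/ ok → permitted
jojvt.faw — violates constraint 5: syllable 1 coda /jvt/ has 3 consonants (> 2) → not permitted
Permitted: sajm, polk, kawl.vo → 3.

3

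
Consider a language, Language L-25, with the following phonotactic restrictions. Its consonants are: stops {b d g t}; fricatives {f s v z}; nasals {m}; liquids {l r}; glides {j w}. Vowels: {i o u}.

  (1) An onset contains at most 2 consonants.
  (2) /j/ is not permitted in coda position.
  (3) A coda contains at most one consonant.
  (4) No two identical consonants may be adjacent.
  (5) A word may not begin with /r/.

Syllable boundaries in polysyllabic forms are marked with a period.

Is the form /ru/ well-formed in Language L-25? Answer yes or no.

no

/ru/ — violates constraint 5: word begins with /r/ → ill-formed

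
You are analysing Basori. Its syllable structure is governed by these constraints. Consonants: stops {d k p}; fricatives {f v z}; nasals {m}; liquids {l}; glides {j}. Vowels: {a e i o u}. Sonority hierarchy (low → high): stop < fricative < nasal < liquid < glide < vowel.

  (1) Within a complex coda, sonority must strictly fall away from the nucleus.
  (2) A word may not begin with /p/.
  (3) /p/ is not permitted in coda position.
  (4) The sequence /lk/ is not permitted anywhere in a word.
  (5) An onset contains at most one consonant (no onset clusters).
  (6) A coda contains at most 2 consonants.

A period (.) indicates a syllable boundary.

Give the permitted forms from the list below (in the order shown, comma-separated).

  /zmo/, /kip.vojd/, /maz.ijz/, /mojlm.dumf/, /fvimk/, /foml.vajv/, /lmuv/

/maz.ijz/

/zmo/ — violates constraint 5: syllable 1 onset /zm/ has 2 consonants (> 1) → not permitted
/kip.vojd/ — violates constraint 3: syllable 1 coda contains /p/ → not permitted
/maz.ijz/ — σ1 onset /m/, coda /z/ ok; σ2 onset /∅/, coda /jz/ (5→2 falls) ok → permitted
/mojlm.dumf/ — violates constraint 6: syllable 1 coda /jlm/ has 3 consonants (> 2) → not permitted
/fvimk/ — violates constraint 5: syllable 1 onset /fv/ has 2 consonants (> 1) → not permitted
/foml.vajv/ — violates constraint 1: syllable 1 coda /ml/: /m/ (nasal, 3) → /l/ (liquid, 4) does not fall → not permitted
/lmuv/ — violates constraint 5: syllable 1 onset /lm/ has 2 consonants (> 1) → not permitted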